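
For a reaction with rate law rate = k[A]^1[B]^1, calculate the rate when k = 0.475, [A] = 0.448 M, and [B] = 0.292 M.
0.06214 M/s

rate = k·[A]^1·[B]^1 = 0.475·(0.448)^1·(0.292)^1 = 0.475·0.448·0.292 = 0.06214 M/s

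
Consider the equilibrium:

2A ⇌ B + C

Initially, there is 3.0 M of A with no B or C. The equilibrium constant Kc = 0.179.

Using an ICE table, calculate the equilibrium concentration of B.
[B] = 0.688 M

ICE: [A] = 3.0 − 2x, [B] = [C] = x.
Kc = x²/(3.0 − 2x)² = 0.179 ⇒ √Kc = x/(3.0 − 2x).
x = √0.179·3.0/(1 + 2√0.179) = 0.42308·3.0/1.8462 = 0.68751.
[B] = x = 0.688 M.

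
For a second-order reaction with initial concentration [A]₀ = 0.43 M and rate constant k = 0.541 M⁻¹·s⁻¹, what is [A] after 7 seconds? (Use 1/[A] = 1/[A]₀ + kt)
0.1636 M

1/[A] = 1/[A]₀ + k·t = 1/0.43 + (0.541)·(7) = 2.3256 + 3.7870 = 6.1126
[A] = 1/6.1126 = 0.1636 M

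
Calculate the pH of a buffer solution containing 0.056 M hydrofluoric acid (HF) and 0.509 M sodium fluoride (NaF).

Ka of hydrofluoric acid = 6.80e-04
pH = 4.13

pKa = -log(6.80e-04) = 3.17. pH = pKa + log([A⁻]/[HA]) = 3.17 + log(0.509/0.056)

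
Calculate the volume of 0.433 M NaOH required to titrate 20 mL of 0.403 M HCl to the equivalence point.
V_{base} = 18.6 mL

At equivalence: moles acid = moles base.
moles HCl = 0.403 M × 0.02 L = 0.00806 mol
V_NaOH = 0.00806 mol ÷ 0.433 M = 0.01861 L = 18.6 mL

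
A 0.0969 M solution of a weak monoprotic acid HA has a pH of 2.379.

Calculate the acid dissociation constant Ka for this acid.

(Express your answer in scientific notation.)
K_a = 1.88e-04

[H⁺] = 10^(−pH) = 10^(−2.379) = 4.178e-03 M. For HA ⇌ H⁺ + A⁻, Ka = x²/(C − x) = (4.178e-03)²/(0.0969 − 4.178e-03) = 1.88e-04.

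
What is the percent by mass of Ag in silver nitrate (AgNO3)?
Mass of Ag in formula = 107.87 × 1 = 107.87 g/mol
Molar mass = 169.88 g/mol
% Ag = (107.87/169.88) × 100% = 63.50%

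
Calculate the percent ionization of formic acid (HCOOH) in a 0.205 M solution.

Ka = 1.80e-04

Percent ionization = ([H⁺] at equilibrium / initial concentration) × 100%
Percent ionization = 2.92%

Let x = [H⁺]. Ka = x²/(C - x) ⇒ x² + (1.80e-04)x - (1.80e-04)(0.205) = 0. x = 5.9852e-03. Percent = (5.9852e-03/0.205) × 100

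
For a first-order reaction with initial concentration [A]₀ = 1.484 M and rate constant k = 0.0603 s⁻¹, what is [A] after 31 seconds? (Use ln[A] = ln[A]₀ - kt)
0.2289 M

ln[A] = ln[A]₀ - k·t = ln(1.484) - (0.0603)·(31) = 0.3947 - 1.8693 = -1.4746
[A] = e^(-1.4746) = 0.2289 M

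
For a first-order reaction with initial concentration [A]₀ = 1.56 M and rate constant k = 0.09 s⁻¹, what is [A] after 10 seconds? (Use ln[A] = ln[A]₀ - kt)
0.6342 M

ln[A] = ln[A]₀ - k·t = ln(1.56) - (0.09)·(10) = 0.4447 - 0.9000 = -0.4553
[A] = e^(-0.4553) = 0.6342 M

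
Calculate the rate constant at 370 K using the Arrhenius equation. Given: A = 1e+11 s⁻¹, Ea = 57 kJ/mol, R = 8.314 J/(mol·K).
8.97e+02 s⁻¹

k = A·exp(-Ea/(R·T)) = 1e+11·exp(-57000/(8.314·370)) = 1e+11·exp(-18.5295) = 1e+11·8.9692e-09 = 8.97e+02 s⁻¹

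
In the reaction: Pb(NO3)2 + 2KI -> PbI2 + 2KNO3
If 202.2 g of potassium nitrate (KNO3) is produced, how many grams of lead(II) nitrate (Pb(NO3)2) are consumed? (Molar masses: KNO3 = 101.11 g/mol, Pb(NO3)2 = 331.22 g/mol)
Moles of KNO3 = 202.2 g ÷ 101.11 g/mol = 1.9998 mol
Mole ratio: 1 mol Pb(NO3)2 / 2 mol KNO3
Moles of Pb(NO3)2 = 1.9998 × (1/2) = 0.999901 mol
Mass of Pb(NO3)2 = 0.999901 mol × 331.22 g/mol = 331.2 g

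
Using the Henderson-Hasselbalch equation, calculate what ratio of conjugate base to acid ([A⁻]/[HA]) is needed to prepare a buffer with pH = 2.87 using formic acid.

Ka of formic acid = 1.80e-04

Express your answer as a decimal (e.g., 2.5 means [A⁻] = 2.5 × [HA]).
[A⁻]/[HA] = 0.133

pKa = −log(1.80e-04) = 3.7447. pH = pKa + log([A⁻]/[HA]). 2.87 = 3.7447 + log(ratio). log(ratio) = 2.87 − 3.7447 = -0.8747. ratio = 10^(-0.8747) = 0.133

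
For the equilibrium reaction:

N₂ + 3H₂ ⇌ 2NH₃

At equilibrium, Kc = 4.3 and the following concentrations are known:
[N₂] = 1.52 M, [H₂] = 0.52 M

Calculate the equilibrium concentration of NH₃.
[NH₃] = 0.9587 M

Kc = ([NH₃]^2) / ([N₂] × [H₂]^3) = 4.3
[NH₃]^2 = Kc · (reactant terms)/(other product terms) = 4.3 · 0.21372 / 1 = 0.91901
[NH₃] = (0.91901)^(1/2) = 0.9587 M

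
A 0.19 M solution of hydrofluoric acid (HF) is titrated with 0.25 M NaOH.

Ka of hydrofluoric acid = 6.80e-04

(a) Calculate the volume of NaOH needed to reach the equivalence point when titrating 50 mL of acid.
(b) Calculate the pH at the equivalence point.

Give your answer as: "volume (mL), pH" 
V = 38.0 mL, pH = 8.10

(a) At equivalence: moles acid = moles base.
moles acid = 0.19 × 0.05 = 0.0095 mol; V_NaOH = 0.0095/0.25 = 0.038 L = 38.0 mL.
(b) At equivalence, all acid → conjugate base A⁻ at [A⁻] = 0.0095/0.088 = 0.108 M.
Kb = Kw/Ka = 1.0e-14/6.80e-04 = 1.471e-11; [OH⁻] = √(Kb·[A⁻]) = 1.260e-06; pOH = 5.90; pH = 14 − pOH = 8.10.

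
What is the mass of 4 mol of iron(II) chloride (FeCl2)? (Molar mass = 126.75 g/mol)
Mass = 4 mol × 126.75 g/mol = 507 g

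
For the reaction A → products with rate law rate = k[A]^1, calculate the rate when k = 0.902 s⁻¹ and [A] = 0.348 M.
0.3139 M/s

rate = k·[A]^1 = 0.902·(0.348)^1 = 0.902·0.348 = 0.3139 M/s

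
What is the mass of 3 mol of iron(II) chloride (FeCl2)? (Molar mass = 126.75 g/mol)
Mass = 3 mol × 126.75 g/mol = 380.2 g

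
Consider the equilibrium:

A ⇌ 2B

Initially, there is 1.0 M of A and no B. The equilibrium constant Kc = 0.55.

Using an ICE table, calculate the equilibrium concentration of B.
[B] = 0.617 M

ICE: [A] = 1.0 − x, [B] = 2x.
Kc = (2x)²/(1.0 − x) = 0.55 ⇒ 4x² + 0.55x − 0.55 = 0.
x = (−0.55 + √(0.55² + 4·4·0.55))/(2·4) = (−0.55 + √9.1025)/8 = 0.30838.
[B] = 2x = 0.617 M.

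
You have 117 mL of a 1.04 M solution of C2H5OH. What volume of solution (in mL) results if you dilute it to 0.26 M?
Using M₁V₁ = M₂V₂:
1.04 × 117 = 0.26 × V₂
V₂ = (1.04 × 117) / 0.26 = 468 mL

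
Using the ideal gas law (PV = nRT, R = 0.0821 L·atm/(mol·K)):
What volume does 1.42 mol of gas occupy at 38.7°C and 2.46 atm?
T = 38.7°C + 273.15 = 311.85 K
V = nRT/P = (1.42 × 0.0821 × 311.85) / 2.46
V = 14.78 L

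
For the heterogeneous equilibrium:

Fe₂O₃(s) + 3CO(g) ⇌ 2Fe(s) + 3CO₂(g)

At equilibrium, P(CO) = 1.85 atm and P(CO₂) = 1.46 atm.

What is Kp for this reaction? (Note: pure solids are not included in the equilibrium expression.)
K_p = 0.492

Solids (Fe₂O₃, Fe) are excluded.
Kp = P(CO₂)³/P(CO)³ = (1.46)³/(1.85)³ = 3.112/6.332 = 0.492.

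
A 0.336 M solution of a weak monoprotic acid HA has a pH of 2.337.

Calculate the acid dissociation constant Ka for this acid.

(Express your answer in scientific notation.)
K_a = 6.39e-05

[H⁺] = 10^(−pH) = 10^(−2.337) = 4.603e-03 M. For HA ⇌ H⁺ + A⁻, Ka = x²/(C − x) = (4.603e-03)²/(0.336 − 4.603e-03) = 6.39e-05.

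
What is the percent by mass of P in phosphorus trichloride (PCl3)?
Mass of P in formula = 30.97 × 1 = 30.97 g/mol
Molar mass = 137.32 g/mol
% P = (30.97/137.32) × 100% = 22.55%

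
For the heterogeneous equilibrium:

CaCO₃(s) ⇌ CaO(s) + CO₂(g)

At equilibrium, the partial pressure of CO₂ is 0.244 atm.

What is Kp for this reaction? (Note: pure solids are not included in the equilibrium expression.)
K_p = 0.244

Solids (CaCO₃, CaO) have activity 1 and are excluded.
Kp = P(CO₂) = 0.244.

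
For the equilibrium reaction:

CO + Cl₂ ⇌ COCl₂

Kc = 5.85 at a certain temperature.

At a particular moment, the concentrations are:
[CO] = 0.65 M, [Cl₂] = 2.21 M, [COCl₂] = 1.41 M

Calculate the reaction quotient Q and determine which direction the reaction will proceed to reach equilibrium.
Q = 0.982, Q < K, reaction proceeds forward (toward products)

Q = ([COCl₂]) / ([CO] × [Cl₂])
  = ((1.41)) / ((0.65)·(2.21)) = 1.41/1.4365 = 0.9816
Since Q = 0.9816 < Kc = 5.85, the reaction proceeds forward (toward products) to reach equilibrium.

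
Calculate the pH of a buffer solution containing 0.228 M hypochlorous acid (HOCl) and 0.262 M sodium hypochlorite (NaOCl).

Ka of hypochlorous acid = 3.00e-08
pH = 7.58

pKa = -log(3.00e-08) = 7.52. pH = pKa + log([A⁻]/[HA]) = 7.52 + log(0.262/0.228)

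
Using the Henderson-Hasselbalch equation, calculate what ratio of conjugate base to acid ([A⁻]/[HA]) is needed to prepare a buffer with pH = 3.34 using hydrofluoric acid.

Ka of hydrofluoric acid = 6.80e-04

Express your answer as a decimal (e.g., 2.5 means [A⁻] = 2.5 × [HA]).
[A⁻]/[HA] = 1.488

pKa = −log(6.80e-04) = 3.1675. pH = pKa + log([A⁻]/[HA]). 3.34 = 3.1675 + log(ratio). log(ratio) = 3.34 − 3.1675 = 0.1725. ratio = 10^(0.1725) = 1.488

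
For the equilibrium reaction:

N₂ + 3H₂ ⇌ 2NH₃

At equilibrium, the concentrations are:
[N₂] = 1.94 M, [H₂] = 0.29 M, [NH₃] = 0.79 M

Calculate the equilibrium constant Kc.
K_c = 13.1904

Kc = ([NH₃]^2) / ([N₂] × [H₂]^3)
   = ((0.79)^2) / ((1.94)·(0.29)^3)
   = 0.6241 / 0.047315 = 13.1904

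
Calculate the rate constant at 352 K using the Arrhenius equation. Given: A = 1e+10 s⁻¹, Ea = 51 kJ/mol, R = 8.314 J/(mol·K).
2.70e+02 s⁻¹

k = A·exp(-Ea/(R·T)) = 1e+10·exp(-51000/(8.314·352)) = 1e+10·exp(-17.4268) = 1e+10·2.7017e-08 = 2.70e+02 s⁻¹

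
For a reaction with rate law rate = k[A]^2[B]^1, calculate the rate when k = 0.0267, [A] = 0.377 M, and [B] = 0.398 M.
0.00151 M/s

rate = k·[A]^2·[B]^1 = 0.0267·(0.377)^2·(0.398)^1 = 0.0267·0.142129·0.398 = 0.00151 M/s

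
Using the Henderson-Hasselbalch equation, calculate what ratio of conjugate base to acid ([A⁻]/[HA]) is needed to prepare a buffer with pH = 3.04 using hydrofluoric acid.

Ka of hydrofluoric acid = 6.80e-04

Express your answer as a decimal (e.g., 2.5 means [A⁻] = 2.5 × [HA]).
[A⁻]/[HA] = 0.746

pKa = −log(6.80e-04) = 3.1675. pH = pKa + log([A⁻]/[HA]). 3.04 = 3.1675 + log(ratio). log(ratio) = 3.04 − 3.1675 = -0.1275. ratio = 10^(-0.1275) = 0.746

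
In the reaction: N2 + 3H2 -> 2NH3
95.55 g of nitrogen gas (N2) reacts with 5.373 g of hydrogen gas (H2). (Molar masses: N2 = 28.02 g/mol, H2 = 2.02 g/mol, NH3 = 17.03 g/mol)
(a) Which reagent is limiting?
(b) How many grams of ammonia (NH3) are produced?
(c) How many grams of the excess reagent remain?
(a) H2, (b) 30.2 g, (c) 70.71 g

Moles of N2 = 95.55 g ÷ 28.02 g/mol = 3.41006 mol
Moles of H2 = 5.373 g ÷ 2.02 g/mol = 2.6599 mol
Moles ÷ coefficient: N2: 3.41006/1 = 3.41, H2: 2.6599/3 = 0.8866
(a) H2 has the smaller value, so H2 is the limiting reagent.
(b) Moles of NH3 = 2.6599 mol H2 × (2/3) = 1.77327 mol; mass = 1.77327 mol × 17.03 g/mol = 30.2 g
(c) N2 consumed = 2.6599 × (1/3) = 0.886634 mol; remaining = 3.41006 − 0.886634 = 2.52343 mol; mass = 2.52343 mol × 28.02 g/mol = 70.71 g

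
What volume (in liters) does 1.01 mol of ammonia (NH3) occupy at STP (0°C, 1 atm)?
At STP, 1 mol of gas occupies 22.4 L
Volume = 1.01 mol × 22.4 L/mol = 22.62 L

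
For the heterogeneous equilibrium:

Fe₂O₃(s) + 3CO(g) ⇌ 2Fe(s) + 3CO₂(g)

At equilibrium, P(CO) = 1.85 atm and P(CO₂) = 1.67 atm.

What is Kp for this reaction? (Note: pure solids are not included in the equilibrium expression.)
K_p = 0.736

Solids (Fe₂O₃, Fe) are excluded.
Kp = P(CO₂)³/P(CO)³ = (1.67)³/(1.85)³ = 4.657/6.332 = 0.736.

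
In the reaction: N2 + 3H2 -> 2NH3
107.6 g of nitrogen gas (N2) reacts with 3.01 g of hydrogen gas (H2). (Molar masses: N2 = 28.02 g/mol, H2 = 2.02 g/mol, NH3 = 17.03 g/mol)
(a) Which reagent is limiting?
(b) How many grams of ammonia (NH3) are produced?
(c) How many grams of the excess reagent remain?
(a) H2, (b) 16.92 g, (c) 93.68 g

Moles of N2 = 107.6 g ÷ 28.02 g/mol = 3.84011 mol
Moles of H2 = 3.01 g ÷ 2.02 g/mol = 1.4901 mol
Moles ÷ coefficient: N2: 3.84011/1 = 3.84, H2: 1.4901/3 = 0.4967
(a) H2 has the smaller value, so H2 is the limiting reagent.
(b) Moles of NH3 = 1.4901 mol H2 × (2/3) = 0.993399 mol; mass = 0.993399 mol × 17.03 g/mol = 16.92 g
(c) N2 consumed = 1.4901 × (1/3) = 0.4967 mol; remaining = 3.84011 − 0.4967 = 3.34341 mol; mass = 3.34341 mol × 28.02 g/mol = 93.68 g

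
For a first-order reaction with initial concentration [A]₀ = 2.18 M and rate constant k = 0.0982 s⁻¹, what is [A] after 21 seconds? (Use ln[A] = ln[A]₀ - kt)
0.2772 M

ln[A] = ln[A]₀ - k·t = ln(2.18) - (0.0982)·(21) = 0.7793 - 2.0622 = -1.2829
[A] = e^(-1.2829) = 0.2772 M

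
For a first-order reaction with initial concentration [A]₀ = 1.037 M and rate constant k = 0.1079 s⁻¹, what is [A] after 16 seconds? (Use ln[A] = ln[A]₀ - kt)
0.1845 M

ln[A] = ln[A]₀ - k·t = ln(1.037) - (0.1079)·(16) = 0.0363 - 1.7264 = -1.6901
[A] = e^(-1.6901) = 0.1845 M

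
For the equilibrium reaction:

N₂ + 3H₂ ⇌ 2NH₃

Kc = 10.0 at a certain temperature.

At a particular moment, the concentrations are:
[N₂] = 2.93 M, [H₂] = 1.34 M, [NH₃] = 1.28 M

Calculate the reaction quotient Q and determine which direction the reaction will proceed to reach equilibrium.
Q = 0.232, Q < K, reaction proceeds forward (toward products)

Q = ([NH₃]^2) / ([N₂] × [H₂]^3)
  = ((1.28)^2) / ((2.93)·(1.34)^3) = 1.6384/7.0499 = 0.2324
Since Q = 0.2324 < Kc = 10.0, the reaction proceeds forward (toward products) to reach equilibrium.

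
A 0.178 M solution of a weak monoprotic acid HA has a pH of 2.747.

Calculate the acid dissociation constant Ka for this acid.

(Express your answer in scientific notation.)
K_a = 1.82e-05

[H⁺] = 10^(−pH) = 10^(−2.747) = 1.791e-03 M. For HA ⇌ H⁺ + A⁻, Ka = x²/(C − x) = (1.791e-03)²/(0.178 − 1.791e-03) = 1.82e-05.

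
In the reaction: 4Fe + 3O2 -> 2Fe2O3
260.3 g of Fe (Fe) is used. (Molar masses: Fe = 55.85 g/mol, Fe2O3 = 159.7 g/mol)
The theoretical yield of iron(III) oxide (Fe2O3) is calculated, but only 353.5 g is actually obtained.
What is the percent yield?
Moles of Fe = 260.3 g ÷ 55.85 g/mol = 4.6607 mol
Mole ratio: 2 mol Fe2O3 / 4 mol Fe
Moles of Fe2O3 = 4.6607 × (2/4) = 2.33035 mol
Theoretical yield = 2.33035 mol × 159.7 g/mol = 372.16 g
Actual yield = 353.5 g
Percent yield = (353.5 / 372.16) × 100% = 95.0%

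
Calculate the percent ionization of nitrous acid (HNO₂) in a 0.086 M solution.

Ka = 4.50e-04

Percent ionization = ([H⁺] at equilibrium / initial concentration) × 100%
Percent ionization = 6.98%

Let x = [H⁺]. Ka = x²/(C - x) ⇒ x² + (4.50e-04)x - (4.50e-04)(0.086) = 0. x = 6.0000e-03. Percent = (6.0000e-03/0.086) × 100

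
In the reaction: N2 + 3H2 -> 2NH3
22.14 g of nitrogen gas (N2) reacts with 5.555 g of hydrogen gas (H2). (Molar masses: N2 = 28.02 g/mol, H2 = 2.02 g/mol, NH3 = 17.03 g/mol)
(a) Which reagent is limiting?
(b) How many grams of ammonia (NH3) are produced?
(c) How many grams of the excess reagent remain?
(a) N2, (b) 26.91 g, (c) 0.7667 g

Moles of N2 = 22.14 g ÷ 28.02 g/mol = 0.79015 mol
Moles of H2 = 5.555 g ÷ 2.02 g/mol = 2.75 mol
Moles ÷ coefficient: N2: 0.79015/1 = 0.7901, H2: 2.75/3 = 0.9167
(a) N2 has the smaller value, so N2 is the limiting reagent.
(b) Moles of NH3 = 0.79015 mol N2 × (2/1) = 1.5803 mol; mass = 1.5803 mol × 17.03 g/mol = 26.91 g
(c) H2 consumed = 0.79015 × (3/1) = 2.37045 mol; remaining = 2.75 − 2.37045 = 0.37955 mol; mass = 0.37955 mol × 2.02 g/mol = 0.7667 g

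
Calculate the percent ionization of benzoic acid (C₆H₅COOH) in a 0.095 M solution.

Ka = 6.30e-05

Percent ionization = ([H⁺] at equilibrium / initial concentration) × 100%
Percent ionization = 2.54%

Let x = [H⁺]. Ka = x²/(C - x) ⇒ x² + (6.30e-05)x - (6.30e-05)(0.095) = 0. x = 2.4151e-03. Percent = (2.4151e-03/0.095) × 100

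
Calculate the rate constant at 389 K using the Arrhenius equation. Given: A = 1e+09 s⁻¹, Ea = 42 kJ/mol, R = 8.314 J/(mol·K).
2.29e+03 s⁻¹

k = A·exp(-Ea/(R·T)) = 1e+09·exp(-42000/(8.314·389)) = 1e+09·exp(-12.9864) = 1e+09·2.2912e-06 = 2.29e+03 s⁻¹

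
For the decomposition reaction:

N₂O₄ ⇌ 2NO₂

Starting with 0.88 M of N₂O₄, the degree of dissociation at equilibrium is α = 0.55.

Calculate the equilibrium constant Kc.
K_c = 2.3662

x = α·[A]₀ = 0.55 × 0.88 = 0.484 M dissociated.
At eq: [N₂O₄] = 0.88 − 0.484 = 0.396 M; [NO₂] = 2x = 0.968 M.
Kc = [NO₂]²/[N₂O₄] = (0.968)²/0.396 = 2.366.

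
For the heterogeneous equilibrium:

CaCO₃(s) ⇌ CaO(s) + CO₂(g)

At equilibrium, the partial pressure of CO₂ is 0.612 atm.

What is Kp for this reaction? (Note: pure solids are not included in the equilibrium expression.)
K_p = 0.612

Solids (CaCO₃, CaO) have activity 1 and are excluded.
Kp = P(CO₂) = 0.612.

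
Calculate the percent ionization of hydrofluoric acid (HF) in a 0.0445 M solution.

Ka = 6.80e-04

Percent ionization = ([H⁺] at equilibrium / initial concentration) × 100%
Percent ionization = 11.6%

Let x = [H⁺]. Ka = x²/(C - x) ⇒ x² + (6.80e-04)x - (6.80e-04)(0.0445) = 0. x = 5.1714e-03. Percent = (5.1714e-03/0.0445) × 100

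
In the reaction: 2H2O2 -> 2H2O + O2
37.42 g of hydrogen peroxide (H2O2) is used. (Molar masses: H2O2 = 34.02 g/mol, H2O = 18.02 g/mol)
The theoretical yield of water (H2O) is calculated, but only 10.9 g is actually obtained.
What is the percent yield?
Moles of H2O2 = 37.42 g ÷ 34.02 g/mol = 1.09994 mol
Mole ratio: 2 mol H2O / 2 mol H2O2
Moles of H2O = 1.09994 × (2/2) = 1.09994 mol
Theoretical yield = 1.09994 mol × 18.02 g/mol = 19.821 g
Actual yield = 10.9 g
Percent yield = (10.9 / 19.821) × 100% = 55.0%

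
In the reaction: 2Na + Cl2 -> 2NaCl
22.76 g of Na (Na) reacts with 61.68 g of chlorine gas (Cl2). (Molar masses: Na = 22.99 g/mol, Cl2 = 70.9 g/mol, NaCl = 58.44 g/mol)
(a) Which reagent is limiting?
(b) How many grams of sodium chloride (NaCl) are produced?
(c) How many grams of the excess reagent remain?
(a) Na, (b) 57.86 g, (c) 26.58 g

Moles of Na = 22.76 g ÷ 22.99 g/mol = 0.989996 mol
Moles of Cl2 = 61.68 g ÷ 70.9 g/mol = 0.869958 mol
Moles ÷ coefficient: Na: 0.989996/2 = 0.495, Cl2: 0.869958/1 = 0.87
(a) Na has the smaller value, so Na is the limiting reagent.
(b) Moles of NaCl = 0.989996 mol Na × (2/2) = 0.989996 mol; mass = 0.989996 mol × 58.44 g/mol = 57.86 g
(c) Cl2 consumed = 0.989996 × (1/2) = 0.494998 mol; remaining = 0.869958 − 0.494998 = 0.37496 mol; mass = 0.37496 mol × 70.9 g/mol = 26.58 g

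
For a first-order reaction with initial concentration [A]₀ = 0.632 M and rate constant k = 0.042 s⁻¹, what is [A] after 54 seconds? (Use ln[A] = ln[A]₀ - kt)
0.0654 M

ln[A] = ln[A]₀ - k·t = ln(0.632) - (0.042)·(54) = -0.4589 - 2.2680 = -2.7269
[A] = e^(-2.7269) = 0.0654 M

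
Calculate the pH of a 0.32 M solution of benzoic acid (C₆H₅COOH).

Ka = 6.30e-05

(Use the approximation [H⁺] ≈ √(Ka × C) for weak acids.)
pH = 2.35

[H⁺] = √(Ka × C) = √(6.30e-05 × 0.32) = 4.4900e-03. pH = -log(4.4900e-03)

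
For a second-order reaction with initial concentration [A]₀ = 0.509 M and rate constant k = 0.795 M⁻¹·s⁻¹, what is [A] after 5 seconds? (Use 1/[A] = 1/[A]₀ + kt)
0.1684 M

1/[A] = 1/[A]₀ + k·t = 1/0.509 + (0.795)·(5) = 1.9646 + 3.9750 = 5.9396
[A] = 1/5.9396 = 0.1684 M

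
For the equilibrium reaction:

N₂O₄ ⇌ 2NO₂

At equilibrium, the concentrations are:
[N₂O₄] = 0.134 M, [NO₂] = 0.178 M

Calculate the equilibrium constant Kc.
K_c = 0.2364

Kc = ([NO₂]^2) / ([N₂O₄])
   = ((0.178)^2) / ((0.134))
   = 0.031684 / 0.134 = 0.2364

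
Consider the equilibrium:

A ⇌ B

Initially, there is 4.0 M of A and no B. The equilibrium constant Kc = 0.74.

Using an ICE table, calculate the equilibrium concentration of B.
[B] = 1.701 M

ICE: [A] = 4.0 − x, [B] = x.
Kc = x/(4.0 − x) = 0.74 ⇒ x = 0.74·4.0/(1 + 0.74) = 2.96/1.74 = 1.701.
[B] = x = 1.701 M.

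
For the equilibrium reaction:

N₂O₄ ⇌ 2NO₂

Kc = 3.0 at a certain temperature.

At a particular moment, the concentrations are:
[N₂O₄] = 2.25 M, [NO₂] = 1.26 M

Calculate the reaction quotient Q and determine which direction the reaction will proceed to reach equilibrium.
Q = 0.706, Q < K, reaction proceeds forward (toward products)

Q = ([NO₂]^2) / ([N₂O₄])
  = ((1.26)^2) / ((2.25)) = 1.5876/2.25 = 0.7056
Since Q = 0.7056 < Kc = 3.0, the reaction proceeds forward (toward products) to reach equilibrium.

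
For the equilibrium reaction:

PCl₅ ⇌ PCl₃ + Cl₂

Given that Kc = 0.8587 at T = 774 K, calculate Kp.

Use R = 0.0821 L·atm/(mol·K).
K_p = 54.5664

Δn = (moles gaseous products) − (moles gaseous reactants) = 1
T = 774 K; RT = 0.0821 × 774 = 63.5454
Kp = Kc·(RT)^Δn = 0.8587 × (63.5454)^1 = 0.8587 × 63.5454 = 54.5664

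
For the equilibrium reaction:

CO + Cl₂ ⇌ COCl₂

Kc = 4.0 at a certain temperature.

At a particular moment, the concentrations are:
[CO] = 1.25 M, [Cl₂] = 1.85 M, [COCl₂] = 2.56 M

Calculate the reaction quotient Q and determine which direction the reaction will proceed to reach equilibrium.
Q = 1.107, Q < K, reaction proceeds forward (toward products)

Q = ([COCl₂]) / ([CO] × [Cl₂])
  = ((2.56)) / ((1.25)·(1.85)) = 2.56/2.3125 = 1.107
Since Q = 1.107 < Kc = 4.0, the reaction proceeds forward (toward products) to reach equilibrium.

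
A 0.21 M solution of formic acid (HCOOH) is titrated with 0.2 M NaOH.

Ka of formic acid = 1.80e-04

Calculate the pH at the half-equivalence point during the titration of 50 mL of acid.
pH = pKa = 3.74

At the half-equivalence point, [HA] = [A⁻], so by Henderson–Hasselbalch pH = pKa + log(1) = pKa.
pKa = −log(1.80e-04) = 3.74.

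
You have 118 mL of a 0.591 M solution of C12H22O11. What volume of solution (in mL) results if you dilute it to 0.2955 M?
Using M₁V₁ = M₂V₂:
0.591 × 118 = 0.2955 × V₂
V₂ = (0.591 × 118) / 0.2955 = 236 mL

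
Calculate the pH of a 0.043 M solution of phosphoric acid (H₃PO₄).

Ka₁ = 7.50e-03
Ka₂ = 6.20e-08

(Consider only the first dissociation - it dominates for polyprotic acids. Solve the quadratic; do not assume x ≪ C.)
pH = 1.84

x² + Ka₁·x − Ka₁·C = 0 with Ka₁ = 7.50e-03, C = 0.043.
x = (−Ka₁ + √(Ka₁² + 4·Ka₁·C))/2 = 1.4596e-02 M, so pH = 1.84.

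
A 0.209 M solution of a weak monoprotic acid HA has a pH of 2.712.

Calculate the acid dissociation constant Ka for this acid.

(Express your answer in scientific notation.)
K_a = 1.82e-05

[H⁺] = 10^(−pH) = 10^(−2.712) = 1.941e-03 M. For HA ⇌ H⁺ + A⁻, Ka = x²/(C − x) = (1.941e-03)²/(0.209 − 1.941e-03) = 1.82e-05.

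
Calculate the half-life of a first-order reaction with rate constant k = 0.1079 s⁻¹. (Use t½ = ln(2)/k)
6.42 s

t½ = ln(2)/k = 0.6931/0.1079 = 6.42 s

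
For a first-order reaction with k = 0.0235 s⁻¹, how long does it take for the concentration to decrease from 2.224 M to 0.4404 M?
68.91 s

From ln[A] = ln[A]₀ - k·t: t = ln([A]₀/[A])/k = ln(2.224/0.4404)/0.0235 = ln(5.0500)/0.0235 = 1.6194/0.0235 = 68.91 s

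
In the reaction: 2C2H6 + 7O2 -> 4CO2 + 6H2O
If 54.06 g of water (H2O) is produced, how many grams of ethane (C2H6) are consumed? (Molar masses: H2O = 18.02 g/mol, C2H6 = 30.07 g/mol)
Moles of H2O = 54.06 g ÷ 18.02 g/mol = 3 mol
Mole ratio: 2 mol C2H6 / 6 mol H2O
Moles of C2H6 = 3 × (2/6) = 1 mol
Mass of C2H6 = 1 mol × 30.07 g/mol = 30.07 g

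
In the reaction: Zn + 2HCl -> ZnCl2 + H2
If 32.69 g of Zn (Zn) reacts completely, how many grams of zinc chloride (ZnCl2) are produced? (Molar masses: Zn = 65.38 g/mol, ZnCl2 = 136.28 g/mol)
Moles of Zn = 32.69 g ÷ 65.38 g/mol = 0.5 mol
Mole ratio: 1 mol ZnCl2 / 1 mol Zn
Moles of ZnCl2 = 0.5 × (1/1) = 0.5 mol
Mass of ZnCl2 = 0.5 mol × 136.28 g/mol = 68.14 g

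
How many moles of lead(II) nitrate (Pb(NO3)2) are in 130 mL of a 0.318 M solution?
Moles = Molarity × Volume (L)
Moles = 0.318 M × 0.13 L = 0.04134 mol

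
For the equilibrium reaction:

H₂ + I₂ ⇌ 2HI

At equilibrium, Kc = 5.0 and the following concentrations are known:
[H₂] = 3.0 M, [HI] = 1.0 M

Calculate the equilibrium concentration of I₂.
[I₂] = 0.0667 M

Kc = ([HI]^2) / ([H₂] × [I₂]) = 5.0
[I₂]^1 = (product terms)/(Kc · other reactant terms) = 1 / (5.0 · 3) = 0.066667
[I₂] = 0.0667 M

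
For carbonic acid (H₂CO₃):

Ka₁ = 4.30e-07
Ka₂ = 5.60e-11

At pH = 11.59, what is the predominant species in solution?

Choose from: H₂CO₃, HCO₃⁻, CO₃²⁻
CO₃²⁻

pKa1 = 6.37, pKa2 = 10.25. Each pKa is the crossover between adjacent species; pH = 11.59 lies in the region where CO₃²⁻ predominates.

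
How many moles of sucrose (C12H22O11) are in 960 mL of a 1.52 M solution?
Moles = Molarity × Volume (L)
Moles = 1.52 M × 0.96 L = 1.459 mol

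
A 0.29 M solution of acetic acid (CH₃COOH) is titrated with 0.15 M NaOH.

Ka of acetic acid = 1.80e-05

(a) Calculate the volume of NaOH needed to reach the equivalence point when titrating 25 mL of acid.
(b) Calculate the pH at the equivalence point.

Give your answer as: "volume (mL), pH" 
V = 48.3 mL, pH = 8.87

(a) At equivalence: moles acid = moles base.
moles acid = 0.29 × 0.025 = 0.00725 mol; V_NaOH = 0.00725/0.15 = 0.04833 L = 48.3 mL.
(b) At equivalence, all acid → conjugate base A⁻ at [A⁻] = 0.00725/0.07333 = 0.09886 M.
Kb = Kw/Ka = 1.0e-14/1.80e-05 = 5.556e-10; [OH⁻] = √(Kb·[A⁻]) = 7.411e-06; pOH = 5.13; pH = 14 − pOH = 8.87.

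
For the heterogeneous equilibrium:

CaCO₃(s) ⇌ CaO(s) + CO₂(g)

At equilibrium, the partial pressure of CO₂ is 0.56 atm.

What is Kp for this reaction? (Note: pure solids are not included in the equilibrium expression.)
K_p = 0.56

Solids (CaCO₃, CaO) have activity 1 and are excluded.
Kp = P(CO₂) = 0.56.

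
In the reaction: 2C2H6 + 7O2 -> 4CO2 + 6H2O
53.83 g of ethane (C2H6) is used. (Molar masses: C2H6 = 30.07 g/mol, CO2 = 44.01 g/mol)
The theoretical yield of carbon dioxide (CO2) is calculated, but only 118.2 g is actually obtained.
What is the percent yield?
Moles of C2H6 = 53.83 g ÷ 30.07 g/mol = 1.79016 mol
Mole ratio: 4 mol CO2 / 2 mol C2H6
Moles of CO2 = 1.79016 × (4/2) = 3.58031 mol
Theoretical yield = 3.58031 mol × 44.01 g/mol = 157.57 g
Actual yield = 118.2 g
Percent yield = (118.2 / 157.57) × 100% = 75.0%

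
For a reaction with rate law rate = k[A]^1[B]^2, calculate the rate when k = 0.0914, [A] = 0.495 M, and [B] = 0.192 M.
0.001668 M/s

rate = k·[A]^1·[B]^2 = 0.0914·(0.495)^1·(0.192)^2 = 0.0914·0.495·0.036864 = 0.001668 M/s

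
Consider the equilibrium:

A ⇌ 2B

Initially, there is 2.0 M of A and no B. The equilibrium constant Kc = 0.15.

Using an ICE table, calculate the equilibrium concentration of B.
[B] = 0.512 M

ICE: [A] = 2.0 − x, [B] = 2x.
Kc = (2x)²/(2.0 − x) = 0.15 ⇒ 4x² + 0.15x − 0.3 = 0.
x = (−0.15 + √(0.15² + 4·4·0.3))/(2·4) = (−0.15 + √4.8225)/8 = 0.25575.
[B] = 2x = 0.512 M.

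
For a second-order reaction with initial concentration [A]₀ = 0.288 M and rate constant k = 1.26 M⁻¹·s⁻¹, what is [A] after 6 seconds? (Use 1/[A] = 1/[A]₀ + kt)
0.0906 M

1/[A] = 1/[A]₀ + k·t = 1/0.288 + (1.26)·(6) = 3.4722 + 7.5600 = 11.0322
[A] = 1/11.0322 = 0.0906 M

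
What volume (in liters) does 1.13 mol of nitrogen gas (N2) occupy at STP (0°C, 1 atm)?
At STP, 1 mol of gas occupies 22.4 L
Volume = 1.13 mol × 22.4 L/mol = 25.31 L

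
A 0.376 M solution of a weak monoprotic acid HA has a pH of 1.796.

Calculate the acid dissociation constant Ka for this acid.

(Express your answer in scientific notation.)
K_a = 7.11e-04

[H⁺] = 10^(−pH) = 10^(−1.796) = 1.600e-02 M. For HA ⇌ H⁺ + A⁻, Ka = x²/(C − x) = (1.600e-02)²/(0.376 − 1.600e-02) = 7.11e-04.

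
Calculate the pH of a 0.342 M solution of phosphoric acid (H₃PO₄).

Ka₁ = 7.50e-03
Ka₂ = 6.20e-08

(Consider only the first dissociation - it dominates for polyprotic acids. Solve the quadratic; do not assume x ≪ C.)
pH = 1.33

x² + Ka₁·x − Ka₁·C = 0 with Ka₁ = 7.50e-03, C = 0.342.
x = (−Ka₁ + √(Ka₁² + 4·Ka₁·C))/2 = 4.7034e-02 M, so pH = 1.33.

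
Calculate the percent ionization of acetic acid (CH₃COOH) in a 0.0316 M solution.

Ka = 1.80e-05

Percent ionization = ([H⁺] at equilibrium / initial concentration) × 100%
Percent ionization = 2.36%

Let x = [H⁺]. Ka = x²/(C - x) ⇒ x² + (1.80e-05)x - (1.80e-05)(0.0316) = 0. x = 7.4524e-04. Percent = (7.4524e-04/0.0316) × 100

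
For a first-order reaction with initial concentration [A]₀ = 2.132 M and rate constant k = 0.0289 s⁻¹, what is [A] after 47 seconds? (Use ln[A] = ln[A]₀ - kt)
0.5481 M

ln[A] = ln[A]₀ - k·t = ln(2.132) - (0.0289)·(47) = 0.7571 - 1.3583 = -0.6012
[A] = e^(-0.6012) = 0.5481 M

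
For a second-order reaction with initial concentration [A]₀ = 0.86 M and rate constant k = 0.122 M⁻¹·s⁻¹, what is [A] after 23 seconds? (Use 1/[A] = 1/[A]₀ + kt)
0.2520 M

1/[A] = 1/[A]₀ + k·t = 1/0.86 + (0.122)·(23) = 1.1628 + 2.8060 = 3.9688
[A] = 1/3.9688 = 0.2520 M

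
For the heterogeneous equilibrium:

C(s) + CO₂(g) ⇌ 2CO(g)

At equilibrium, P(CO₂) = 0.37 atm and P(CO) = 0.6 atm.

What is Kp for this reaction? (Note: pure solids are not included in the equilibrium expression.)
K_p = 0.973

Solid C is excluded.
Kp = P(CO)²/P(CO₂) = (0.6)²/0.37 = 0.36/0.37 = 0.973.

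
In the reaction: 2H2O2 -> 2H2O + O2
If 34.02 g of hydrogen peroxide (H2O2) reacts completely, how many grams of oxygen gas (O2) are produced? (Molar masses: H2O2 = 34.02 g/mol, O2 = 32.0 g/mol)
Moles of H2O2 = 34.02 g ÷ 34.02 g/mol = 1 mol
Mole ratio: 1 mol O2 / 2 mol H2O2
Moles of O2 = 1 × (1/2) = 0.5 mol
Mass of O2 = 0.5 mol × 32.0 g/mol = 16 g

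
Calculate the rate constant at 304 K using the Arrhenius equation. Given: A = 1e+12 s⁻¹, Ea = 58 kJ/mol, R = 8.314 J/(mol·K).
1.08e+02 s⁻¹

k = A·exp(-Ea/(R·T)) = 1e+12·exp(-58000/(8.314·304)) = 1e+12·exp(-22.9480) = 1e+12·1.0810e-10 = 1.08e+02 s⁻¹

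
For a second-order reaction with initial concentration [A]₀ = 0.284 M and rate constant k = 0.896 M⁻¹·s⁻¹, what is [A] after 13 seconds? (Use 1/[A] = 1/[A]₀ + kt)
0.0659 M

1/[A] = 1/[A]₀ + k·t = 1/0.284 + (0.896)·(13) = 3.5211 + 11.6480 = 15.1691
[A] = 1/15.1691 = 0.0659 M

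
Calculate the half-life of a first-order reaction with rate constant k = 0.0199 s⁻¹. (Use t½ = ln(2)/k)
34.83 s

t½ = ln(2)/k = 0.6931/0.0199 = 34.83 s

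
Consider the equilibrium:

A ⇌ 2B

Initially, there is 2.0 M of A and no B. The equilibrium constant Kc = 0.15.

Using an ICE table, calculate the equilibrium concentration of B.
[B] = 0.512 M

ICE: [A] = 2.0 − x, [B] = 2x.
Kc = (2x)²/(2.0 − x) = 0.15 ⇒ 4x² + 0.15x − 0.3 = 0.
x = (−0.15 + √(0.15² + 4·4·0.3))/(2·4) = (−0.15 + √4.8225)/8 = 0.25575.
[B] = 2x = 0.512 M.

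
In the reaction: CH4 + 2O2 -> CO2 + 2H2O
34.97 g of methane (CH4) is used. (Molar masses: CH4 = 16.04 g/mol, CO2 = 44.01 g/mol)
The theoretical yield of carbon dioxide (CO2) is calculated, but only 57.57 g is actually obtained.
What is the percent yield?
Moles of CH4 = 34.97 g ÷ 16.04 g/mol = 2.18017 mol
Mole ratio: 1 mol CO2 / 1 mol CH4
Moles of CO2 = 2.18017 × (1/1) = 2.18017 mol
Theoretical yield = 2.18017 mol × 44.01 g/mol = 95.949 g
Actual yield = 57.57 g
Percent yield = (57.57 / 95.949) × 100% = 60.0%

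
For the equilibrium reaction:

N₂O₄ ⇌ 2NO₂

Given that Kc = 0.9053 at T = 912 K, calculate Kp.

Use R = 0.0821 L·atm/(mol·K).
K_p = 67.7845

Δn = (moles gaseous products) − (moles gaseous reactants) = 1
T = 912 K; RT = 0.0821 × 912 = 74.8752
Kp = Kc·(RT)^Δn = 0.9053 × (74.8752)^1 = 0.9053 × 74.8752 = 67.7845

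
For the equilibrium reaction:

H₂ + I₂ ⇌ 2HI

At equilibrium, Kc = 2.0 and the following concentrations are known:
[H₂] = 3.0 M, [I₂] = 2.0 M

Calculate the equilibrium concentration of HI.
[HI] = 3.4641 M

Kc = ([HI]^2) / ([H₂] × [I₂]) = 2.0
[HI]^2 = Kc · (reactant terms)/(other product terms) = 2.0 · 6 / 1 = 12
[HI] = (12)^(1/2) = 3.4641 M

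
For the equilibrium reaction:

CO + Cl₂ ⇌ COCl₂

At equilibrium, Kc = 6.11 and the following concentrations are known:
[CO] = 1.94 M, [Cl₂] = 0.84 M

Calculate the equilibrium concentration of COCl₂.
[COCl₂] = 9.9569 M

Kc = ([COCl₂]) / ([CO] × [Cl₂]) = 6.11
[COCl₂]^1 = Kc · (reactant terms)/(other product terms) = 6.11 · 1.6296 / 1 = 9.9569
[COCl₂] = 9.9569 M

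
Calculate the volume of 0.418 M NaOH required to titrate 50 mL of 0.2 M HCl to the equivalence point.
V_{base} = 23.9 mL

At equivalence: moles acid = moles base.
moles HCl = 0.2 M × 0.05 L = 0.01 mol
V_NaOH = 0.01 mol ÷ 0.418 M = 0.02392 L = 23.9 mL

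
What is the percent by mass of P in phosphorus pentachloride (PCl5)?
Mass of P in formula = 30.97 × 1 = 30.97 g/mol
Molar mass = 208.22 g/mol
% P = (30.97/208.22) × 100% = 14.87%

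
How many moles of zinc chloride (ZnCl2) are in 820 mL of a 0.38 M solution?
Moles = Molarity × Volume (L)
Moles = 0.38 M × 0.82 L = 0.3116 mol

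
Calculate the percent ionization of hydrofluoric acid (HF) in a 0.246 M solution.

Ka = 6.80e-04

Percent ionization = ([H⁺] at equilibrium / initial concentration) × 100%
Percent ionization = 5.12%

Let x = [H⁺]. Ka = x²/(C - x) ⇒ x² + (6.80e-04)x - (6.80e-04)(0.246) = 0. x = 1.2598e-02. Percent = (1.2598e-02/0.246) × 100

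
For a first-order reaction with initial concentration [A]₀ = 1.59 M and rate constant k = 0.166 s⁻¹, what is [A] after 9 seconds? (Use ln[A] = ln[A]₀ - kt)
0.3569 M

ln[A] = ln[A]₀ - k·t = ln(1.59) - (0.166)·(9) = 0.4637 - 1.4940 = -1.0303
[A] = e^(-1.0303) = 0.3569 M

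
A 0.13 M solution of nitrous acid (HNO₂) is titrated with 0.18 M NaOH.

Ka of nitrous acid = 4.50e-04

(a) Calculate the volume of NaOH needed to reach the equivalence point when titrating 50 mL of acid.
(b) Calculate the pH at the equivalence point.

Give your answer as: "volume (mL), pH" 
V = 36.1 mL, pH = 8.11

(a) At equivalence: moles acid = moles base.
moles acid = 0.13 × 0.05 = 0.0065 mol; V_NaOH = 0.0065/0.18 = 0.03611 L = 36.1 mL.
(b) At equivalence, all acid → conjugate base A⁻ at [A⁻] = 0.0065/0.08611 = 0.07548 M.
Kb = Kw/Ka = 1.0e-14/4.50e-04 = 2.222e-11; [OH⁻] = √(Kb·[A⁻]) = 1.295e-06; pOH = 5.89; pH = 14 − pOH = 8.11.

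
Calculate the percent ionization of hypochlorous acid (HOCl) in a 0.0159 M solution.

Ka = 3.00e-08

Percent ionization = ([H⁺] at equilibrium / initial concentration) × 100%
Percent ionization = 0.137%

Let x = [H⁺]. Ka = x²/(C - x) ⇒ x² + (3.00e-08)x - (3.00e-08)(0.0159) = 0. x = 2.1825e-05. Percent = (2.1825e-05/0.0159) × 100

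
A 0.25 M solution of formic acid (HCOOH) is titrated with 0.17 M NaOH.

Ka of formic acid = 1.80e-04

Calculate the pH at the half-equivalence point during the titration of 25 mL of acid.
pH = pKa = 3.74

At the half-equivalence point, [HA] = [A⁻], so by Henderson–Hasselbalch pH = pKa + log(1) = pKa.
pKa = −log(1.80e-04) = 3.74.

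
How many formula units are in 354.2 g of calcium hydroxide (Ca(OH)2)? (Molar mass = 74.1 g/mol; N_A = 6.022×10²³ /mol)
Moles = 354.2 g ÷ 74.1 g/mol = 4.78003 mol
Formula units = 4.78003 mol × 6.022×10²³ /mol = 2.879e+24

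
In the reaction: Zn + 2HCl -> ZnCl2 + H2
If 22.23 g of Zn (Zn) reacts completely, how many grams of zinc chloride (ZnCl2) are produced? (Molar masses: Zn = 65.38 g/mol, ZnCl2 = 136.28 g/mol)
Moles of Zn = 22.23 g ÷ 65.38 g/mol = 0.340012 mol
Mole ratio: 1 mol ZnCl2 / 1 mol Zn
Moles of ZnCl2 = 0.340012 × (1/1) = 0.340012 mol
Mass of ZnCl2 = 0.340012 mol × 136.28 g/mol = 46.34 g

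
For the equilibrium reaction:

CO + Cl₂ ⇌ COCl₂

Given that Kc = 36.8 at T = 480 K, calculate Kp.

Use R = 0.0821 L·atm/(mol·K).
K_p = 0.9338

Δn = (moles gaseous products) − (moles gaseous reactants) = -1
T = 480 K; RT = 0.0821 × 480 = 39.408
Kp = Kc·(RT)^Δn = 36.8 × (39.408)^-1 = 36.8 × 0.0253756 = 0.9338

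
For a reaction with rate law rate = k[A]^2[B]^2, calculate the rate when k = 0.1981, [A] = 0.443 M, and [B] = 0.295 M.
0.003383 M/s

rate = k·[A]^2·[B]^2 = 0.1981·(0.443)^2·(0.295)^2 = 0.1981·0.196249·0.087025 = 0.003383 M/s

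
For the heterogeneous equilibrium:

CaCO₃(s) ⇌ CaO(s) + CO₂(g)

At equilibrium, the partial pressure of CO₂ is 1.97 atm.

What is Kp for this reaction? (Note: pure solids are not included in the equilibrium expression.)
K_p = 1.97

Solids (CaCO₃, CaO) have activity 1 and are excluded.
Kp = P(CO₂) = 1.97.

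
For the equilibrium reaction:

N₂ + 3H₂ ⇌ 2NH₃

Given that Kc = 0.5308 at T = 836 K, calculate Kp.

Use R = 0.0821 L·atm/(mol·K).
K_p = 1.13e-04

Δn = (moles gaseous products) − (moles gaseous reactants) = -2
T = 836 K; RT = 0.0821 × 836 = 68.6356
Kp = Kc·(RT)^Δn = 0.5308 × (68.6356)^-2 = 0.5308 × 0.000212276 = 1.13e-04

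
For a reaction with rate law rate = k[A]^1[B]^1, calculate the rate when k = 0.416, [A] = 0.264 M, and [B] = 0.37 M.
0.04063 M/s

rate = k·[A]^1·[B]^1 = 0.416·(0.264)^1·(0.37)^1 = 0.416·0.264·0.37 = 0.04063 M/s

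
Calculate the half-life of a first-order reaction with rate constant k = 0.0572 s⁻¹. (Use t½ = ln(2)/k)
12.12 s

t½ = ln(2)/k = 0.6931/0.0572 = 12.12 s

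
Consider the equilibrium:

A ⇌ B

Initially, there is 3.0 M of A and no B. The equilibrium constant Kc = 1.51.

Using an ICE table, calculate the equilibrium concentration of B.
[B] = 1.805 M

ICE: [A] = 3.0 − x, [B] = x.
Kc = x/(3.0 − x) = 1.51 ⇒ x = 1.51·3.0/(1 + 1.51) = 4.53/2.51 = 1.805.
[B] = x = 1.805 M.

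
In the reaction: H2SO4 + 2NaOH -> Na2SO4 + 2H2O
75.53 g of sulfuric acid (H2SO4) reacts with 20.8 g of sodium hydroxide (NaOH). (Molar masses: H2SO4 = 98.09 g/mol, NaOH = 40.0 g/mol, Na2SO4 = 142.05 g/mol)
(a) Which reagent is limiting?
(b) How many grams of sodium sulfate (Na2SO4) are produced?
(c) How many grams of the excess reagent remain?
(a) NaOH, (b) 36.93 g, (c) 50.03 g

Moles of H2SO4 = 75.53 g ÷ 98.09 g/mol = 0.770007 mol
Moles of NaOH = 20.8 g ÷ 40.0 g/mol = 0.52 mol
Moles ÷ coefficient: H2SO4: 0.770007/1 = 0.77, NaOH: 0.52/2 = 0.26
(a) NaOH has the smaller value, so NaOH is the limiting reagent.
(b) Moles of Na2SO4 = 0.52 mol NaOH × (1/2) = 0.26 mol; mass = 0.26 mol × 142.05 g/mol = 36.93 g
(c) H2SO4 consumed = 0.52 × (1/2) = 0.26 mol; remaining = 0.770007 − 0.26 = 0.510007 mol; mass = 0.510007 mol × 98.09 g/mol = 50.03 g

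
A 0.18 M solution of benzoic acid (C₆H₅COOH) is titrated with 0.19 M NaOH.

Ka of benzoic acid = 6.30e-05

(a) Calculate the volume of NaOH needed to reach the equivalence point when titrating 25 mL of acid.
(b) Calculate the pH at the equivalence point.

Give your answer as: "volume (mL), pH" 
V = 23.7 mL, pH = 8.58

(a) At equivalence: moles acid = moles base.
moles acid = 0.18 × 0.025 = 0.0045 mol; V_NaOH = 0.0045/0.19 = 0.02368 L = 23.7 mL.
(b) At equivalence, all acid → conjugate base A⁻ at [A⁻] = 0.0045/0.04868 = 0.09243 M.
Kb = Kw/Ka = 1.0e-14/6.30e-05 = 1.587e-10; [OH⁻] = √(Kb·[A⁻]) = 3.830e-06; pOH = 5.42; pH = 14 − pOH = 8.58.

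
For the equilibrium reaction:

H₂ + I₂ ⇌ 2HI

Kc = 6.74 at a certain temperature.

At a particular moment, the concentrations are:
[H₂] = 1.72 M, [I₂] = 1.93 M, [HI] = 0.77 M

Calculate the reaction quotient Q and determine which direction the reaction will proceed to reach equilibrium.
Q = 0.179, Q < K, reaction proceeds forward (toward products)

Q = ([HI]^2) / ([H₂] × [I₂])
  = ((0.77)^2) / ((1.72)·(1.93)) = 0.5929/3.3196 = 0.1786
Since Q = 0.1786 < Kc = 6.74, the reaction proceeds forward (toward products) to reach equilibrium.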